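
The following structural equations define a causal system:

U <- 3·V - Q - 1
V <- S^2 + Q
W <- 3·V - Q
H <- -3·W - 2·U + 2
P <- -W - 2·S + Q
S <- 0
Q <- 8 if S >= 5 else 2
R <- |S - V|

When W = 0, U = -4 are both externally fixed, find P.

Under do(W = 0, U = -4), each intervened variable's structural equation is replaced by its fixed value.
Q = 8 if S >= 5 else 2  [with S=0]  = 2
P = -W - 2·S + Q  [with W=0, S=0, Q=2]  = 2

2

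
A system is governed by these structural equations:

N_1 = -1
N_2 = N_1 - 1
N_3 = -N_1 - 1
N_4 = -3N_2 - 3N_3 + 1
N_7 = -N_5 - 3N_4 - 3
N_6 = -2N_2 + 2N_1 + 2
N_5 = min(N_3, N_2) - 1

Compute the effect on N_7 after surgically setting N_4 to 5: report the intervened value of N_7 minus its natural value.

The intervention breaks the incoming arrows to N_4: N_4 = -3N_2 - 3N_3 + 1 no longer applies, and N_4 = 5.
N_2 = N_1 - 1  [with N_1=-1]  = -2
N_3 = -N_1 - 1  [with N_1=-1]  = 0
N_5 = min(N_3, N_2) - 1  [with N_3=0, N_2=-2]  = -3
N_7 = -N_5 - 3N_4 - 3  [with N_5=-3, N_4=5]  = -15
Without intervention: N_2 = N_1 - 1  [with N_1=-1]  = -2; N_3 = -N_1 - 1  [with N_1=-1]  = 0; N_4 = -3N_2 - 3N_3 + 1  [with N_2=-2, N_3=0]  = 7; N_5 = min(N_3, N_2) - 1  [with N_3=0, N_2=-2]  = -3; N_7 = -N_5 - 3N_4 - 3  [with N_5=-3, N_4=7]  = -21.
Change = -15 − (-21) = 6.

6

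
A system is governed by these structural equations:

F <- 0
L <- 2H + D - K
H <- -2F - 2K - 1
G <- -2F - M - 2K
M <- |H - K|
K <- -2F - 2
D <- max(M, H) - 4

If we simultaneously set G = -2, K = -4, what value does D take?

The joint intervention fixes G = -2, K = -4, removing each variable's own equation.
H = -2F - 2K - 1  [with F=0, K=-4]  = 7
M = |H - K|  [with H=7, K=-4]  = 11
D = max(M, H) - 4  [with M=11, H=7]  = 7

7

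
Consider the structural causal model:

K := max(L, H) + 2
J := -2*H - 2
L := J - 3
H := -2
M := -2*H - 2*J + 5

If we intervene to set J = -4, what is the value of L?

Under do(J=-4), the mechanism J := -2*H - 2 is discarded; J is fixed at -4.
L = J - 3  [with J=-4]  = -7

-7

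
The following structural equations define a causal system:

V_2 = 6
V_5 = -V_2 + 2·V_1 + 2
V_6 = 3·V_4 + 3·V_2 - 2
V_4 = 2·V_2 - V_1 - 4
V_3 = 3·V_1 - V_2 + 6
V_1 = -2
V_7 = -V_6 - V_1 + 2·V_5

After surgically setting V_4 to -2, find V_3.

Under do(V_4=-2), the mechanism V_4 = 2·V_2 - V_1 - 4 is discarded; V_4 is fixed at -2.
Since V_3 is not a descendant of the intervened variable, it is unaffected.
V_3 = 3·V_1 - V_2 + 6  [with V_1=-2, V_2=6]  = -6

-6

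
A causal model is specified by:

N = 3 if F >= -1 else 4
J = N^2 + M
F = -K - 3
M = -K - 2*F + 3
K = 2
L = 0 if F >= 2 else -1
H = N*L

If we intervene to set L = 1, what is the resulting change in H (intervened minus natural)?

Under do(L=1), the mechanism L = 0 if F >= 2 else -1 is discarded; L is fixed at 1.
F = -K - 3  [with K=2]  = -5
N = 3 if F >= -1 else 4  [with F=-5]  = 4
H = N*L  [with N=4, L=1]  = 4
Without intervention: F = -K - 3  [with K=2]  = -5; N = 3 if F >= -1 else 4  [with F=-5]  = 4; L = 0 if F >= 2 else -1  [with F=-5]  = -1; H = N*L  [with N=4, L=-1]  = -4.
Change = 4 − (-4) = 8.

8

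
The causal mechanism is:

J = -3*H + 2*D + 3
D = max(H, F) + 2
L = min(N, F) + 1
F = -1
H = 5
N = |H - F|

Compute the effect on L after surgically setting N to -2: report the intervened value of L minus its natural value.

-1

do(N=-2) replaces the equation N = |H - F| with the constant N = -2.
L = min(N, F) + 1  [with N=-2, F=-1]  = -1
Without intervention: N = |H - F|  [with H=5, F=-1]  = 6; L = min(N, F) + 1  [with N=6, F=-1]  = 0.
Change = -1 − 0 = -1.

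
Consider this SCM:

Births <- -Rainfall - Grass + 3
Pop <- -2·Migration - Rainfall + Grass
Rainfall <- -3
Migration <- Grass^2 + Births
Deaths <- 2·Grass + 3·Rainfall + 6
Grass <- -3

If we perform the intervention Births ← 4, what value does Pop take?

The intervention breaks the incoming arrows to Births: Births <- -Rainfall - Grass + 3 no longer applies, and Births = 4.
Migration = Grass^2 + Births  [with Grass=-3, Births=4]  = 13
Pop = -2·Migration - Rainfall + Grass  [with Migration=13, Rainfall=-3, Grass=-3]  = -26

-26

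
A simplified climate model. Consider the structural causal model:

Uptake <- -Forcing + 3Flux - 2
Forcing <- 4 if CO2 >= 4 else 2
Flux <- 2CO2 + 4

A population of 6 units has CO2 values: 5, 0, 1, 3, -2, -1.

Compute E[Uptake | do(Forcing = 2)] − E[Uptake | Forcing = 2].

Under do(Forcing=2), Forcing's equation is replaced by Forcing=2 for every unit. Per-unit Uptake: 38, 8, 14, 26, -4, 2. Mean = 14.
E[Uptake|Forcing=2] averages over only the 5 units with Forcing=2 (CO2 = 0, 1, 3, -2, -1): Uptake = 8, 14, 26, -4, 2, mean 9.2.
Difference = 14 − 9.2 = 4.8.

4.8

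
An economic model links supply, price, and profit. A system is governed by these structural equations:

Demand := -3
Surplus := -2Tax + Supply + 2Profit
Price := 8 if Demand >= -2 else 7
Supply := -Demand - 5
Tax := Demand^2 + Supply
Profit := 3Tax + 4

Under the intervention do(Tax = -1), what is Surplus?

2

Under do(Tax=-1), the mechanism Tax := Demand^2 + Supply is discarded; Tax is fixed at -1.
Supply = -Demand - 5  [with Demand=-3]  = -2
Profit = 3Tax + 4  [with Tax=-1]  = 1
Surplus = -2Tax + Supply + 2Profit  [with Tax=-1, Supply=-2, Profit=1]  = 2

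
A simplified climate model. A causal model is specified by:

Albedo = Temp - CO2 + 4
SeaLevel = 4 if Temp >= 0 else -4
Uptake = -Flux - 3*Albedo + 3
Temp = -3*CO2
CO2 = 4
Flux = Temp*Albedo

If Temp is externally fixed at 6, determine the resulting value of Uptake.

Under do(Temp=6), the mechanism Temp = -3*CO2 is discarded; Temp is fixed at 6.
Albedo = Temp - CO2 + 4  [with Temp=6, CO2=4]  = 6
Flux = Temp*Albedo  [with Temp=6, Albedo=6]  = 36
Uptake = -Flux - 3*Albedo + 3  [with Flux=36, Albedo=6]  = -51

-51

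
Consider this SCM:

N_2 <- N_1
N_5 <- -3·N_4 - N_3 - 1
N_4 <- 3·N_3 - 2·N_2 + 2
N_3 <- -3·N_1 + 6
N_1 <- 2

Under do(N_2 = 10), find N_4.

-18

Under do(N_2=10), the mechanism N_2 <- N_1 is discarded; N_2 is fixed at 10.
N_3 = -3·N_1 + 6  [with N_1=2]  = 0
N_4 = 3·N_3 - 2·N_2 + 2  [with N_3=0, N_2=10]  = -18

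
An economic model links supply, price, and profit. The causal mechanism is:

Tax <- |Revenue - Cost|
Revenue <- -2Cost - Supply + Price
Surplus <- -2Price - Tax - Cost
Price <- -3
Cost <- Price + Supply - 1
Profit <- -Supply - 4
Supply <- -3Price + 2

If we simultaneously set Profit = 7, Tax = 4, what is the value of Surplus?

-5

Setting Profit = 7, Tax = 4 by intervention discards those variables' equations.
Supply = -3Price + 2  [with Price=-3]  = 11
Cost = Price + Supply - 1  [with Price=-3, Supply=11]  = 7
Surplus = -2Price - Tax - Cost  [with Price=-3, Tax=4, Cost=7]  = -5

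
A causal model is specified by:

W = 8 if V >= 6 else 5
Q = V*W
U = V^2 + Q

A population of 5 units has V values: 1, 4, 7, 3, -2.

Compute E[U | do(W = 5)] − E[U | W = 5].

do(W=5) breaks W's dependence on V. With W=5 fixed, U across the units is 6, 36, 84, 24, -6, mean 28.8.
Conditioning on W=5 selects the 4 unit(s) with V ∈ {1, 4, 3, -2}. Their U values: 6, 36, 24, -6. Mean = 15.
Difference = 28.8 − 15 = 13.8.

13.8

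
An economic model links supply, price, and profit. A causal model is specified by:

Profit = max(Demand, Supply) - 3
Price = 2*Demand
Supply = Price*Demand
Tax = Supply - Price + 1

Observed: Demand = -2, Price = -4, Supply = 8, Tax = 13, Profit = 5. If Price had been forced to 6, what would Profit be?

do(Price=6) replaces the equation Price = 2*Demand with the constant Price = 6.
Supply = Price*Demand  [with Price=6, Demand=-2]  = -12
Profit = max(Demand, Supply) - 3  [with Demand=-2, Supply=-12]  = -5

-5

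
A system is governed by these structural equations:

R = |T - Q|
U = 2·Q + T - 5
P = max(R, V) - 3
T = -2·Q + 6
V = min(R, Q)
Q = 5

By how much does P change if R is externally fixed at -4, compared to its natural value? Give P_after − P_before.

The intervention breaks the incoming arrows to R: R = |T - Q| no longer applies, and R = -4.
V = min(R, Q)  [with R=-4, Q=5]  = -4
P = max(R, V) - 3  [with R=-4, V=-4]  = -7
Without intervention: T = -2·Q + 6  [with Q=5]  = -4; R = |T - Q|  [with T=-4, Q=5]  = 9; V = min(R, Q)  [with R=9, Q=5]  = 5; P = max(R, V) - 3  [with R=9, V=5]  = 6.
Change = -7 − 6 = -13.

-13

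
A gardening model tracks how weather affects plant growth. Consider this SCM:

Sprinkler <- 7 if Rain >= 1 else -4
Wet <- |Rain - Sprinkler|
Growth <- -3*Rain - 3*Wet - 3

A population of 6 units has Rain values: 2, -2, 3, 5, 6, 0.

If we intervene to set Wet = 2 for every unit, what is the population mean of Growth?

do(Wet=2) breaks Wet's dependence on Rain. With Wet=2 fixed, Growth across the units is -15, -3, -18, -24, -27, -9, mean -16.

-16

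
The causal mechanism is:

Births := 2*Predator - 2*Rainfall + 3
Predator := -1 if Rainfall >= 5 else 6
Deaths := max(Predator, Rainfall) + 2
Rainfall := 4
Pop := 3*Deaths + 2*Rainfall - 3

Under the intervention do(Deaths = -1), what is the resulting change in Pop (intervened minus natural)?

-27

Intervening sets Deaths = -1 and removes its equation (Deaths := max(Predator, Rainfall) + 2).
Pop = 3*Deaths + 2*Rainfall - 3  [with Deaths=-1, Rainfall=4]  = 2
Without intervention: Predator = -1 if Rainfall >= 5 else 6  [with Rainfall=4]  = 6; Deaths = max(Predator, Rainfall) + 2  [with Predator=6, Rainfall=4]  = 8; Pop = 3*Deaths + 2*Rainfall - 3  [with Deaths=8, Rainfall=4]  = 29.
Change = 2 − 29 = -27.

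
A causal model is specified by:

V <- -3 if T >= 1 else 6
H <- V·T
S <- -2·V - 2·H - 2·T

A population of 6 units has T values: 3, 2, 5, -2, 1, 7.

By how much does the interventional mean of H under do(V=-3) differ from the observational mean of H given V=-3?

The intervention sets V=-3 in all 6 units regardless of T. Recomputing H per unit gives -9, -6, -15, 6, -3, -21; average -8.
E[H|V=-3] averages over only the 5 units with V=-3 (T = 3, 2, 5, 1, 7): H = -9, -6, -15, -3, -21, mean -10.8.
Difference = -8 − (-10.8) = 2.8.

2.8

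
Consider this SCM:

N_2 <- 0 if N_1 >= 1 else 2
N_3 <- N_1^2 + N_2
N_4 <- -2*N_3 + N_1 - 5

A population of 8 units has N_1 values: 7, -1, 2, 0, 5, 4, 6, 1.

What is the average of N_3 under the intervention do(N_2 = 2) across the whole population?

do(N_2=2) breaks N_2's dependence on N_1. With N_2=2 fixed, N_3 across the units is 51, 3, 6, 2, 27, 18, 38, 3, mean 18.5.

18.5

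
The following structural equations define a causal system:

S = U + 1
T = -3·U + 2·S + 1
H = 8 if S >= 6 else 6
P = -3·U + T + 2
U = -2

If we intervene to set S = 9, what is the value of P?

33

do(S=9) replaces the equation S = U + 1 with the constant S = 9.
T = -3·U + 2·S + 1  [with U=-2, S=9]  = 25
P = -3·U + T + 2  [with U=-2, T=25]  = 33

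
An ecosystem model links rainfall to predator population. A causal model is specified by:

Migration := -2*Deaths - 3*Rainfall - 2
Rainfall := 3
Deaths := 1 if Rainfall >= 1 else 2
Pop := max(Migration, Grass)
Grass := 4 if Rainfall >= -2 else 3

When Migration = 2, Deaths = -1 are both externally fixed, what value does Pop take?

The joint intervention fixes Migration = 2, Deaths = -1, removing each variable's own equation.
Grass = 4 if Rainfall >= -2 else 3  [with Rainfall=3]  = 4
Pop = max(Migration, Grass)  [with Migration=2, Grass=4]  = 4

4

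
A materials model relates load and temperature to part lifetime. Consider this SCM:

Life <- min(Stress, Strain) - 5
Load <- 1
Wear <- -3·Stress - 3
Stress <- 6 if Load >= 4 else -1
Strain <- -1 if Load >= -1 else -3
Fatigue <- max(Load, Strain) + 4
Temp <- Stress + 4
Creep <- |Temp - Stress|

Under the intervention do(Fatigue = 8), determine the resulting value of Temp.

Under do(Fatigue=8), the mechanism Fatigue <- max(Load, Strain) + 4 is discarded; Fatigue is fixed at 8.
Since Temp is not a descendant of the intervened variable, it is unaffected.
Stress = 6 if Load >= 4 else -1  [with Load=1]  = -1
Temp = Stress + 4  [with Stress=-1]  = 3

3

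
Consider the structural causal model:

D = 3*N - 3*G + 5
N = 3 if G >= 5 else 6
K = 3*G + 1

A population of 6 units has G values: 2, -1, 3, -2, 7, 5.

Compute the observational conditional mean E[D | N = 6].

21.5

E[D|N=6] averages over only the 4 units with N=6 (G = 2, -1, 3, -2): D = 17, 26, 14, 29, mean 21.5.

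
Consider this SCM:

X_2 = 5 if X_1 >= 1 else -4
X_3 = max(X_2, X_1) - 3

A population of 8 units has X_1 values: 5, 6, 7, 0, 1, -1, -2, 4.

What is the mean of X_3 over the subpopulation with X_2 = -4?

E[X_3|X_2=-4] averages over only the 3 units with X_2=-4 (X_1 = 0, -1, -2): X_3 = -3, -4, -5, mean -4.

-4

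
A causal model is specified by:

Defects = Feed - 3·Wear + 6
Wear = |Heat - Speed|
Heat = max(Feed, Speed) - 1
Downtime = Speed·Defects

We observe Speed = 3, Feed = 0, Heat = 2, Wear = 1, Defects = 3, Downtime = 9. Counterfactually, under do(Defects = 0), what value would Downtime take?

The intervention breaks the incoming arrows to Defects: Defects = Feed - 3·Wear + 6 no longer applies, and Defects = 0.
Downtime = Speed·Defects  [with Speed=3, Defects=0]  = 0

0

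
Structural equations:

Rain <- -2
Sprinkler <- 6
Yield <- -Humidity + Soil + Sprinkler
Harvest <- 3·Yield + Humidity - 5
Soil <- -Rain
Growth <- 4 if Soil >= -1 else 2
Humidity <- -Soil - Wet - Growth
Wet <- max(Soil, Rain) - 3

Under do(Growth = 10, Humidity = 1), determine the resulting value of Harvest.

Setting Growth = 10, Humidity = 1 by intervention discards those variables' equations.
Soil = -Rain  [with Rain=-2]  = 2
Yield = -Humidity + Soil + Sprinkler  [with Humidity=1, Soil=2, Sprinkler=6]  = 7
Harvest = 3·Yield + Humidity - 5  [with Yield=7, Humidity=1]  = 17

17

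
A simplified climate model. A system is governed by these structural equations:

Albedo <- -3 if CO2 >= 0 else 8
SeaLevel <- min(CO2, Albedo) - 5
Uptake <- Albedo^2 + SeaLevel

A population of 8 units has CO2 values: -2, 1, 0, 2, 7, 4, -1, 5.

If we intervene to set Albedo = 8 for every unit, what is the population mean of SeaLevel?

-3

The intervention sets Albedo=8 in all 8 units regardless of CO2. Recomputing SeaLevel per unit gives -7, -4, -5, -3, 2, -1, -6, 0; average -3.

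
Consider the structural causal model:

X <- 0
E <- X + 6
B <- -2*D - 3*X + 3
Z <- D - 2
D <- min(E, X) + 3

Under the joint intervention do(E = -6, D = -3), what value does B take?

9

Under do(E = -6, D = -3), each intervened variable's structural equation is replaced by its fixed value.
B = -2*D - 3*X + 3  [with D=-3, X=0]  = 9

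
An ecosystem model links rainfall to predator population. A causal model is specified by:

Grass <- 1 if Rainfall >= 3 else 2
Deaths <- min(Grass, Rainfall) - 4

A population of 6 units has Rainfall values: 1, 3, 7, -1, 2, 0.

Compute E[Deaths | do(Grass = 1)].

-3.5

do(Grass=1) breaks Grass's dependence on Rainfall. With Grass=1 fixed, Deaths across the units is -3, -3, -3, -5, -3, -4, mean -3.5.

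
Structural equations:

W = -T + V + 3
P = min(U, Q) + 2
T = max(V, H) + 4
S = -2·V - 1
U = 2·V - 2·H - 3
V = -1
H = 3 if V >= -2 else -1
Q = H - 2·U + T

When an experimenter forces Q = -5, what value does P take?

Under do(Q=-5), the mechanism Q = H - 2·U + T is discarded; Q is fixed at -5.
H = 3 if V >= -2 else -1  [with V=-1]  = 3
U = 2·V - 2·H - 3  [with V=-1, H=3]  = -11
P = min(U, Q) + 2  [with U=-11, Q=-5]  = -9

-9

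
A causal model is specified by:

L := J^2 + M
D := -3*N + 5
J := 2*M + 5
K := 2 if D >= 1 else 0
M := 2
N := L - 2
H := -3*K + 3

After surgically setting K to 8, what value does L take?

do(K=8) replaces the equation K := 2 if D >= 1 else 0 with the constant K = 8.
L is not downstream of the intervention, so its value is determined by the original equations.
J = 2*M + 5  [with M=2]  = 9
L = J^2 + M  [with J=9, M=2]  = 83

83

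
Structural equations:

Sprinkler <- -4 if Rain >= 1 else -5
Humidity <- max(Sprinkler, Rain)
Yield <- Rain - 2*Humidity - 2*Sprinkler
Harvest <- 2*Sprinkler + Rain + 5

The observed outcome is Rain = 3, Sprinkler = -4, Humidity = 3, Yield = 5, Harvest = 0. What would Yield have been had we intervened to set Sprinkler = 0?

Under do(Sprinkler=0), the mechanism Sprinkler <- -4 if Rain >= 1 else -5 is discarded; Sprinkler is fixed at 0.
Humidity = max(Sprinkler, Rain)  [with Sprinkler=0, Rain=3]  = 3
Yield = Rain - 2*Humidity - 2*Sprinkler  [with Rain=3, Humidity=3, Sprinkler=0]  = -3

-3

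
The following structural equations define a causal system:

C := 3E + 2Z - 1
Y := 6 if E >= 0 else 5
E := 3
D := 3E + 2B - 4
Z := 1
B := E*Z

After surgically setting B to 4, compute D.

13

do(B=4) replaces the equation B := E*Z with the constant B = 4.
D = 3E + 2B - 4  [with E=3, B=4]  = 13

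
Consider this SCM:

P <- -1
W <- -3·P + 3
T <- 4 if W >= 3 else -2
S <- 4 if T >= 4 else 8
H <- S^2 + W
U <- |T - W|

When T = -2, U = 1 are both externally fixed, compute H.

70

The joint intervention fixes T = -2, U = 1, removing each variable's own equation.
W = -3·P + 3  [with P=-1]  = 6
S = 4 if T >= 4 else 8  [with T=-2]  = 8
H = S^2 + W  [with S=8, W=6]  = 70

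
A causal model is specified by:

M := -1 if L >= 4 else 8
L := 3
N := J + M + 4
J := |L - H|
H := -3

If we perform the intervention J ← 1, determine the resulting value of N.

13

do(J=1) replaces the equation J := |L - H| with the constant J = 1.
M = -1 if L >= 4 else 8  [with L=3]  = 8
N = J + M + 4  [with J=1, M=8]  = 13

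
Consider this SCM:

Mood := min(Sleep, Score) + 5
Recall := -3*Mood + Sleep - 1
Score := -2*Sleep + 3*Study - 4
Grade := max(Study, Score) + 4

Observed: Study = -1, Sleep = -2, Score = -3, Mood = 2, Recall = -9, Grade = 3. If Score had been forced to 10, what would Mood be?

The intervention breaks the incoming arrows to Score: Score := -2*Sleep + 3*Study - 4 no longer applies, and Score = 10.
Mood = min(Sleep, Score) + 5  [with Sleep=-2, Score=10]  = 3

3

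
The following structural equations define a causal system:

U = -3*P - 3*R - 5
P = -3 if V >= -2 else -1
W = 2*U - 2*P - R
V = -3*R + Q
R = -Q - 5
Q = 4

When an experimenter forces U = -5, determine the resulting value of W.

The intervention breaks the incoming arrows to U: U = -3*P - 3*R - 5 no longer applies, and U = -5.
R = -Q - 5  [with Q=4]  = -9
V = -3*R + Q  [with R=-9, Q=4]  = 31
P = -3 if V >= -2 else -1  [with V=31]  = -3
W = 2*U - 2*P - R  [with U=-5, P=-3, R=-9]  = 5

5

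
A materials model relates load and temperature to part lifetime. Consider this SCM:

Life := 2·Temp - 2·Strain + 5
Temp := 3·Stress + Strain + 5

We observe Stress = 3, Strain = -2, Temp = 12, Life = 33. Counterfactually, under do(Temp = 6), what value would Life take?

The intervention breaks the incoming arrows to Temp: Temp := 3·Stress + Strain + 5 no longer applies, and Temp = 6.
Life = 2·Temp - 2·Strain + 5  [with Temp=6, Strain=-2]  = 21

21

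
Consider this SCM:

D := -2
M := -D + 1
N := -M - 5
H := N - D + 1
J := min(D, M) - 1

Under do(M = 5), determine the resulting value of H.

Under do(M=5), the mechanism M := -D + 1 is discarded; M is fixed at 5.
N = -M - 5  [with M=5]  = -10
H = N - D + 1  [with N=-10, D=-2]  = -7

-7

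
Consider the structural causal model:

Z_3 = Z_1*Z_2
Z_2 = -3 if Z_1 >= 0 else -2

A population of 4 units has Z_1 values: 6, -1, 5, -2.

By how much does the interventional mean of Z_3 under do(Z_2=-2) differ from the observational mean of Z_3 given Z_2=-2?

-7

do(Z_2=-2) breaks Z_2's dependence on Z_1. With Z_2=-2 fixed, Z_3 across the units is -12, 2, -10, 4, mean -4.
Conditioning on Z_2=-2 selects the 2 unit(s) with Z_1 ∈ {-1, -2}. Their Z_3 values: 2, 4. Mean = 3.
Difference = -4 − 3 = -7.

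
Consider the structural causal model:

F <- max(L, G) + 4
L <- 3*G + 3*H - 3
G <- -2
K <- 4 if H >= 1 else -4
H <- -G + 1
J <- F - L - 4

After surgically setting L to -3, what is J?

The intervention breaks the incoming arrows to L: L <- 3*G + 3*H - 3 no longer applies, and L = -3.
F = max(L, G) + 4  [with L=-3, G=-2]  = 2
J = F - L - 4  [with F=2, L=-3]  = 1

1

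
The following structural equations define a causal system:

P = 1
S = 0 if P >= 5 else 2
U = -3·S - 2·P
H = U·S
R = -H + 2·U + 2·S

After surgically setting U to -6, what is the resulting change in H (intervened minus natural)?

The intervention breaks the incoming arrows to U: U = -3·S - 2·P no longer applies, and U = -6.
S = 0 if P >= 5 else 2  [with P=1]  = 2
H = U·S  [with U=-6, S=2]  = -12
Without intervention: S = 0 if P >= 5 else 2  [with P=1]  = 2; U = -3·S - 2·P  [with S=2, P=1]  = -8; H = U·S  [with U=-8, S=2]  = -16.
Change = -12 − (-16) = 4.

4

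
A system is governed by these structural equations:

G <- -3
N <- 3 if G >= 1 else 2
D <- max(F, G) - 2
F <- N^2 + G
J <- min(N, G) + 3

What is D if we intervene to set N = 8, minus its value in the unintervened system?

60

Under do(N=8), the mechanism N <- 3 if G >= 1 else 2 is discarded; N is fixed at 8.
F = N^2 + G  [with N=8, G=-3]  = 61
D = max(F, G) - 2  [with F=61, G=-3]  = 59
Without intervention: N = 3 if G >= 1 else 2  [with G=-3]  = 2; F = N^2 + G  [with N=2, G=-3]  = 1; D = max(F, G) - 2  [with F=1, G=-3]  = -1.
Change = 59 − (-1) = 60.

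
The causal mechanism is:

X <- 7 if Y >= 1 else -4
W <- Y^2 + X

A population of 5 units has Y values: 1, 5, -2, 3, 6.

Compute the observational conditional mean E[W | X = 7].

Observing X=7 restricts to units where X's equation naturally yields 7: Y ∈ {1, 5, 3, 6}. In that subpopulation W = 8, 32, 16, 43, mean 24.75.

24.75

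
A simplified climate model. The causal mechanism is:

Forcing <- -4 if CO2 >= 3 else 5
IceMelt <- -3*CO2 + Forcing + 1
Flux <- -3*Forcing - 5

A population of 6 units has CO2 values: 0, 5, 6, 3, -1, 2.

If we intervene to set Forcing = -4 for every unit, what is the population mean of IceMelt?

Every unit gets Forcing=-4 under the intervention. IceMelt values become -3, -18, -21, -12, 0, -9; E[IceMelt|do(Forcing=-4)] = -10.5.

-10.5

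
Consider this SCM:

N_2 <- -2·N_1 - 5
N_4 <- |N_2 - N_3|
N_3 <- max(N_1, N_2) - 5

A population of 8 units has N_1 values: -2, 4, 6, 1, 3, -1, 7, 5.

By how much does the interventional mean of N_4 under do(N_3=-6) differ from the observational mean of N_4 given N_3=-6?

The intervention sets N_3=-6 in all 8 units regardless of N_1. Recomputing N_4 per unit gives 5, 7, 11, 1, 5, 3, 13, 9; average 6.75.
E[N_4|N_3=-6] averages over only the 2 units with N_3=-6 (N_1 = -2, -1): N_4 = 5, 3, mean 4.
Difference = 6.75 − 4 = 2.75.

2.75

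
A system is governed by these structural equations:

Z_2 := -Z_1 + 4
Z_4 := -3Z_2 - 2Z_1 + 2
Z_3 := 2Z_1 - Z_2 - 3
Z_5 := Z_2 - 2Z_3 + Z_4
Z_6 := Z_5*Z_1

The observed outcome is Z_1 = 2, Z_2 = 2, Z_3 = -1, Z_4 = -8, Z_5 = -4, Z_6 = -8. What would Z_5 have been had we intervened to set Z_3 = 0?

-6

do(Z_3=0) replaces the equation Z_3 := 2Z_1 - Z_2 - 3 with the constant Z_3 = 0.
Z_2 = -Z_1 + 4  [with Z_1=2]  = 2
Z_4 = -3Z_2 - 2Z_1 + 2  [with Z_2=2, Z_1=2]  = -8
Z_5 = Z_2 - 2Z_3 + Z_4  [with Z_2=2, Z_3=0, Z_4=-8]  = -6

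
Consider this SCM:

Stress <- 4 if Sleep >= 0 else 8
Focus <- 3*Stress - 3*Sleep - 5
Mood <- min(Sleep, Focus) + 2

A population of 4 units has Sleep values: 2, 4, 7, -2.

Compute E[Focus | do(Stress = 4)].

Under do(Stress=4), Stress's equation is replaced by Stress=4 for every unit. Per-unit Focus: 1, -5, -14, 13. Mean = -1.25.

-1.25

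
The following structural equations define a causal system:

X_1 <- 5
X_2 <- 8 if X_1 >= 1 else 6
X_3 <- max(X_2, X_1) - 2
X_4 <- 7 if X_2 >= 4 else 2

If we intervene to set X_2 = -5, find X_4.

Under do(X_2=-5), the mechanism X_2 <- 8 if X_1 >= 1 else 6 is discarded; X_2 is fixed at -5.
X_4 = 7 if X_2 >= 4 else 2  [with X_2=-5]  = 2

2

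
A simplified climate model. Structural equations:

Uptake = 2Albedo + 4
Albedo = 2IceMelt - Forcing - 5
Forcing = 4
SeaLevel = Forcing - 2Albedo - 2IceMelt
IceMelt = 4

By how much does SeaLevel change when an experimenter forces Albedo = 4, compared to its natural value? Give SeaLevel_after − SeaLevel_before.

The intervention breaks the incoming arrows to Albedo: Albedo = 2IceMelt - Forcing - 5 no longer applies, and Albedo = 4.
SeaLevel = Forcing - 2Albedo - 2IceMelt  [with Forcing=4, Albedo=4, IceMelt=4]  = -12
Without intervention: Albedo = 2IceMelt - Forcing - 5  [with IceMelt=4, Forcing=4]  = -1; SeaLevel = Forcing - 2Albedo - 2IceMelt  [with Forcing=4, Albedo=-1, IceMelt=4]  = -2.
Change = -12 − (-2) = -10.

-10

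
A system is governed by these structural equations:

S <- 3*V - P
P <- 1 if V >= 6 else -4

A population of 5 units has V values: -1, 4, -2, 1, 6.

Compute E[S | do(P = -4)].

Under do(P=-4), P's equation is replaced by P=-4 for every unit. Per-unit S: 1, 16, -2, 7, 22. Mean = 8.8.

8.8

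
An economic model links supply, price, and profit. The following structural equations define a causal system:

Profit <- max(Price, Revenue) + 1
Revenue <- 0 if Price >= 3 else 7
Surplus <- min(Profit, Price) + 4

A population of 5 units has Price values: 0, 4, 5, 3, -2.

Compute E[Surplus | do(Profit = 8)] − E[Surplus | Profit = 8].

3

Every unit gets Profit=8 under the intervention. Surplus values become 4, 8, 9, 7, 2; E[Surplus|do(Profit=8)] = 6.
E[Surplus|Profit=8] averages over only the 2 units with Profit=8 (Price = 0, -2): Surplus = 4, 2, mean 3.
Difference = 6 − 3 = 3.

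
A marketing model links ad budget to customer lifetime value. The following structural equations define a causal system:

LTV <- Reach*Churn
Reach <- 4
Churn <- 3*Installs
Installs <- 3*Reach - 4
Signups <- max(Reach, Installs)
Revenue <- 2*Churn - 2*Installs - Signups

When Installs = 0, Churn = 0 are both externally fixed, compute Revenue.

-4

Setting Installs = 0, Churn = 0 by intervention discards those variables' equations.
Signups = max(Reach, Installs)  [with Reach=4, Installs=0]  = 4
Revenue = 2*Churn - 2*Installs - Signups  [with Churn=0, Installs=0, Signups=4]  = -4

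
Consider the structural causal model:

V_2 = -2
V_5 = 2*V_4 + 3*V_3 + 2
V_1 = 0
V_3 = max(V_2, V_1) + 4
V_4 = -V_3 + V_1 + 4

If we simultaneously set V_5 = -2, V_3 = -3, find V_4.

7

Under do(V_5 = -2, V_3 = -3), each intervened variable's structural equation is replaced by its fixed value.
V_4 = -V_3 + V_1 + 4  [with V_3=-3, V_1=0]  = 7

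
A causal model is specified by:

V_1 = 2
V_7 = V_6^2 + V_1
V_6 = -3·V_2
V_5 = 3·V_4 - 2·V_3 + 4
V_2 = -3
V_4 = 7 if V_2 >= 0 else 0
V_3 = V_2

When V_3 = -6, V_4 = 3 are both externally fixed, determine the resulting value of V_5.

25

Setting V_3 = -6, V_4 = 3 by intervention discards those variables' equations.
V_5 = 3·V_4 - 2·V_3 + 4  [with V_4=3, V_3=-6]  = 25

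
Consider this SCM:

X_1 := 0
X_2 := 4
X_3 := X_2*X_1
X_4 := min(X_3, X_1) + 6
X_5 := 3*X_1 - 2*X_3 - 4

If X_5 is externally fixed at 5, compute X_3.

0

do(X_5=5) replaces the equation X_5 := 3*X_1 - 2*X_3 - 4 with the constant X_5 = 5.
X_3 is not downstream of the intervention, so its value is determined by the original equations.
X_3 = X_2*X_1  [with X_2=4, X_1=0]  = 0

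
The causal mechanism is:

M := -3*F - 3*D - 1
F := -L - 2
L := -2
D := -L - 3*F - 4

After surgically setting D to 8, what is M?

-25

The intervention breaks the incoming arrows to D: D := -L - 3*F - 4 no longer applies, and D = 8.
F = -L - 2  [with L=-2]  = 0
M = -3*F - 3*D - 1  [with F=0, D=8]  = -25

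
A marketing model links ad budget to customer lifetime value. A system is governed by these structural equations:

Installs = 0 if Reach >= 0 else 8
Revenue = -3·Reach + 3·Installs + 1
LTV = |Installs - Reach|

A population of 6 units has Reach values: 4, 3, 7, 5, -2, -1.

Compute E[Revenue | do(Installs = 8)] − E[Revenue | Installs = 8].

The intervention sets Installs=8 in all 6 units regardless of Reach. Recomputing Revenue per unit gives 13, 16, 4, 10, 31, 28; average 17.
E[Revenue|Installs=8] averages over only the 2 units with Installs=8 (Reach = -2, -1): Revenue = 31, 28, mean 29.5.
Difference = 17 − 29.5 = -12.5.

-12.5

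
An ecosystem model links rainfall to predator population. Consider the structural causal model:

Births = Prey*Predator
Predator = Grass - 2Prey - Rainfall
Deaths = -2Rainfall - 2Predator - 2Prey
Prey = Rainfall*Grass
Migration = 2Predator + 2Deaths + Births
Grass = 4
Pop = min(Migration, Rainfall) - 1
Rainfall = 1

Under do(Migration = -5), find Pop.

-6

do(Migration=-5) replaces the equation Migration = 2Predator + 2Deaths + Births with the constant Migration = -5.
Pop = min(Migration, Rainfall) - 1  [with Migration=-5, Rainfall=1]  = -6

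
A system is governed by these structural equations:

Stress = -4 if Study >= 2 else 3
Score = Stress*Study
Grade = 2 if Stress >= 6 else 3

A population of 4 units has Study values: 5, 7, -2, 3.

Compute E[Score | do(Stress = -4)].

-13

do(Stress=-4) breaks Stress's dependence on Study. With Stress=-4 fixed, Score across the units is -20, -28, 8, -12, mean -13.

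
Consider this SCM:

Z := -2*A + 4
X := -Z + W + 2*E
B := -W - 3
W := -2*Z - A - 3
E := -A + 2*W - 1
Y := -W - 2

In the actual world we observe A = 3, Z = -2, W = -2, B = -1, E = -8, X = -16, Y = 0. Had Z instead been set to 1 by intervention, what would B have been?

5

Under do(Z=1), the mechanism Z := -2*A + 4 is discarded; Z is fixed at 1.
W = -2*Z - A - 3  [with Z=1, A=3]  = -8
B = -W - 3  [with W=-8]  = 5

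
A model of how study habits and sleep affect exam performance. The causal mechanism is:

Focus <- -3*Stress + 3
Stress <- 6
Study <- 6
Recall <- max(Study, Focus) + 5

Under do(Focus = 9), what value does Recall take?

14

The intervention breaks the incoming arrows to Focus: Focus <- -3*Stress + 3 no longer applies, and Focus = 9.
Recall = max(Study, Focus) + 5  [with Study=6, Focus=9]  = 14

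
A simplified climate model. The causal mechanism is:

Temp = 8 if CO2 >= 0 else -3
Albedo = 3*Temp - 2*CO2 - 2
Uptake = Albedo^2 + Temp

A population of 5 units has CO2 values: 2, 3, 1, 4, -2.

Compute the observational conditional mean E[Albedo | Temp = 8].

17

E[Albedo|Temp=8] averages over only the 4 units with Temp=8 (CO2 = 2, 3, 1, 4): Albedo = 18, 16, 20, 14, mean 17.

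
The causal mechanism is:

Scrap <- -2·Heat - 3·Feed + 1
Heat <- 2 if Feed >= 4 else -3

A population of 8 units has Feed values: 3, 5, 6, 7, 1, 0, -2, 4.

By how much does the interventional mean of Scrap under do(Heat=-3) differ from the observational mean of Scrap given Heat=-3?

-7.5

do(Heat=-3) breaks Heat's dependence on Feed. With Heat=-3 fixed, Scrap across the units is -2, -8, -11, -14, 4, 7, 13, -5, mean -2.
Conditioning on Heat=-3 selects the 4 unit(s) with Feed ∈ {3, 1, 0, -2}. Their Scrap values: -2, 4, 7, 13. Mean = 5.5.
Difference = -2 − 5.5 = -7.5.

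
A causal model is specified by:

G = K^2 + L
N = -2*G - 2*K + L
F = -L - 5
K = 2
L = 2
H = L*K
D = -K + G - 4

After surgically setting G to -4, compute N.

6

The intervention breaks the incoming arrows to G: G = K^2 + L no longer applies, and G = -4.
N = -2*G - 2*K + L  [with G=-4, K=2, L=2]  = 6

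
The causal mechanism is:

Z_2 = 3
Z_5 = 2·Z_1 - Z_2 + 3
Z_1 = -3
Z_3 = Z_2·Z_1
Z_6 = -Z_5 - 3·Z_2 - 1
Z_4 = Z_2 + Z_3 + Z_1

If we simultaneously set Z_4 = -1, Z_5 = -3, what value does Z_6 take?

The joint intervention fixes Z_4 = -1, Z_5 = -3, removing each variable's own equation.
Z_6 = -Z_5 - 3·Z_2 - 1  [with Z_5=-3, Z_2=3]  = -7

-7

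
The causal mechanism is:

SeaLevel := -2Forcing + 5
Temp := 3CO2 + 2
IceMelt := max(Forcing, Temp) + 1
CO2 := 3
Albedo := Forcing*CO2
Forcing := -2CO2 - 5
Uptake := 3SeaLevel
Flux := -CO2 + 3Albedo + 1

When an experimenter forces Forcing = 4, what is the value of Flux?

Under do(Forcing=4), the mechanism Forcing := -2CO2 - 5 is discarded; Forcing is fixed at 4.
Albedo = Forcing*CO2  [with Forcing=4, CO2=3]  = 12
Flux = -CO2 + 3Albedo + 1  [with CO2=3, Albedo=12]  = 34

34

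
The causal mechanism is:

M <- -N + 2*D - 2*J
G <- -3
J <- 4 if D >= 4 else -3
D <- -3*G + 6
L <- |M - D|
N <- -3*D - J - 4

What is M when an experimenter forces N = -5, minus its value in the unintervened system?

Intervening sets N = -5 and removes its equation (N <- -3*D - J - 4).
D = -3*G + 6  [with G=-3]  = 15
J = 4 if D >= 4 else -3  [with D=15]  = 4
M = -N + 2*D - 2*J  [with N=-5, D=15, J=4]  = 27
Without intervention: D = -3*G + 6  [with G=-3]  = 15; J = 4 if D >= 4 else -3  [with D=15]  = 4; N = -3*D - J - 4  [with D=15, J=4]  = -53; M = -N + 2*D - 2*J  [with N=-53, D=15, J=4]  = 75.
Change = 27 − 75 = -48.

-48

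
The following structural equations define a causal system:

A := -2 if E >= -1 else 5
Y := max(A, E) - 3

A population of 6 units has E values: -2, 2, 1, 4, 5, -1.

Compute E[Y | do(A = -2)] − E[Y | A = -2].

-0.7

Every unit gets A=-2 under the intervention. Y values become -5, -1, -2, 1, 2, -4; E[Y|do(A=-2)] = -1.5.
Observing A=-2 restricts to units where A's equation naturally yields -2: E ∈ {2, 1, 4, 5, -1}. In that subpopulation Y = -1, -2, 1, 2, -4, mean -0.8.
Difference = -1.5 − (-0.8) = -0.7.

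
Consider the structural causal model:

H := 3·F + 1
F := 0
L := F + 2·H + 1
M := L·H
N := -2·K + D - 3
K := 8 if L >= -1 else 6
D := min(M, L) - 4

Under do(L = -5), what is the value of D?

-9

The intervention breaks the incoming arrows to L: L := F + 2·H + 1 no longer applies, and L = -5.
H = 3·F + 1  [with F=0]  = 1
M = L·H  [with L=-5, H=1]  = -5
D = min(M, L) - 4  [with M=-5, L=-5]  = -9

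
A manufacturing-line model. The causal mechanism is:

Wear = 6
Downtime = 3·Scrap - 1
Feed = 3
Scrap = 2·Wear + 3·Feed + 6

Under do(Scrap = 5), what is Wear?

6

Under do(Scrap=5), the mechanism Scrap = 2·Wear + 3·Feed + 6 is discarded; Scrap is fixed at 5.
Since Wear is not a descendant of the intervened variable, it is unaffected.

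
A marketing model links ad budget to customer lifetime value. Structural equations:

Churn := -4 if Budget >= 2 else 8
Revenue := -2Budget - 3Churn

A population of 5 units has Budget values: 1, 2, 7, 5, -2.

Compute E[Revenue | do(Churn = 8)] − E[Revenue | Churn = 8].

Under do(Churn=8), Churn's equation is replaced by Churn=8 for every unit. Per-unit Revenue: -26, -28, -38, -34, -20. Mean = -29.2.
Observing Churn=8 restricts to units where Churn's equation naturally yields 8: Budget ∈ {1, -2}. In that subpopulation Revenue = -26, -20, mean -23.
Difference = -29.2 − (-23) = -6.2.

-6.2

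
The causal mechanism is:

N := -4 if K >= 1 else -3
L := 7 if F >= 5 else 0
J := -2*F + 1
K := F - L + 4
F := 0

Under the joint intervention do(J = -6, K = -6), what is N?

-3

Under do(J = -6, K = -6), each intervened variable's structural equation is replaced by its fixed value.
N = -4 if K >= 1 else -3  [with K=-6]  = -3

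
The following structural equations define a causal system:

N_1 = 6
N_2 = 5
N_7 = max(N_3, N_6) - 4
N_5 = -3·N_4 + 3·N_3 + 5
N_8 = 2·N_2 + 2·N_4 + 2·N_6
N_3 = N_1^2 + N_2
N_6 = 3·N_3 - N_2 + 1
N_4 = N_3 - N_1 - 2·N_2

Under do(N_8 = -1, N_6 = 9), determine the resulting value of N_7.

Setting N_8 = -1, N_6 = 9 by intervention discards those variables' equations.
N_3 = N_1^2 + N_2  [with N_1=6, N_2=5]  = 41
N_7 = max(N_3, N_6) - 4  [with N_3=41, N_6=9]  = 37

37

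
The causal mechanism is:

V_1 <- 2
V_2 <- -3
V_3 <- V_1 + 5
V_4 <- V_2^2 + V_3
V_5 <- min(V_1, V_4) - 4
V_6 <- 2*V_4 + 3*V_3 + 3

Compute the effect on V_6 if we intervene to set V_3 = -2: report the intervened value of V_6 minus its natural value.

-45

The intervention breaks the incoming arrows to V_3: V_3 <- V_1 + 5 no longer applies, and V_3 = -2.
V_4 = V_2^2 + V_3  [with V_2=-3, V_3=-2]  = 7
V_6 = 2*V_4 + 3*V_3 + 3  [with V_4=7, V_3=-2]  = 11
Without intervention: V_3 = V_1 + 5  [with V_1=2]  = 7; V_4 = V_2^2 + V_3  [with V_2=-3, V_3=7]  = 16; V_6 = 2*V_4 + 3*V_3 + 3  [with V_4=16, V_3=7]  = 56.
Change = 11 − 56 = -45.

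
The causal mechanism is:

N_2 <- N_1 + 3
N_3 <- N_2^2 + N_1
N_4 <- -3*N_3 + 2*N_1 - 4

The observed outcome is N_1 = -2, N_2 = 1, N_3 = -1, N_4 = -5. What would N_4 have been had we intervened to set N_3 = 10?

The intervention breaks the incoming arrows to N_3: N_3 <- N_2^2 + N_1 no longer applies, and N_3 = 10.
N_4 = -3*N_3 + 2*N_1 - 4  [with N_3=10, N_1=-2]  = -38

-38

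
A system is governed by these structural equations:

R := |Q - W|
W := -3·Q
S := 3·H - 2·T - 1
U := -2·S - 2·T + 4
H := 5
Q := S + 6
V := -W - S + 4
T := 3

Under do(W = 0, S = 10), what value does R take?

The joint intervention fixes W = 0, S = 10, removing each variable's own equation.
Q = S + 6  [with S=10]  = 16
R = |Q - W|  [with Q=16, W=0]  = 16

16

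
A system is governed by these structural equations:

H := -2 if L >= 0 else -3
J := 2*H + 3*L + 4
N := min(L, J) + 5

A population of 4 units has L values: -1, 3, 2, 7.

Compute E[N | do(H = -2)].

7.25

do(H=-2) breaks H's dependence on L. With H=-2 fixed, N across the units is 2, 8, 7, 12, mean 7.25.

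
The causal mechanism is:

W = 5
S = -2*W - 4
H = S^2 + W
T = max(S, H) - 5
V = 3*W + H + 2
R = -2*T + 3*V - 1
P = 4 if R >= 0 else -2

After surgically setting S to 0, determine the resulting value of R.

65

Under do(S=0), the mechanism S = -2*W - 4 is discarded; S is fixed at 0.
H = S^2 + W  [with S=0, W=5]  = 5
T = max(S, H) - 5  [with S=0, H=5]  = 0
V = 3*W + H + 2  [with W=5, H=5]  = 22
R = -2*T + 3*V - 1  [with T=0, V=22]  = 65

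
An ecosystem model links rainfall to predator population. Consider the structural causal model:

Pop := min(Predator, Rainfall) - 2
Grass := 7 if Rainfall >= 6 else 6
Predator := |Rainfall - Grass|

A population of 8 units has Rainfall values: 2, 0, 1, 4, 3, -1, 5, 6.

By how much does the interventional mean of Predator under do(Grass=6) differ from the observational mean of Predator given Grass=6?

-0.5

Every unit gets Grass=6 under the intervention. Predator values become 4, 6, 5, 2, 3, 7, 1, 0; E[Predator|do(Grass=6)] = 3.5.
E[Predator|Grass=6] averages over only the 7 units with Grass=6 (Rainfall = 2, 0, 1, 4, 3, -1, 5): Predator = 4, 6, 5, 2, 3, 7, 1, mean 4.
Difference = 3.5 − 4 = -0.5.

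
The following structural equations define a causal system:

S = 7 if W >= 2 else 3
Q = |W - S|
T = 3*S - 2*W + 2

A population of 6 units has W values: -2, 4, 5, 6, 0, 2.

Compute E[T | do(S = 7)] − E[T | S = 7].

3.5

The intervention sets S=7 in all 6 units regardless of W. Recomputing T per unit gives 27, 15, 13, 11, 23, 19; average 18.
Observing S=7 restricts to units where S's equation naturally yields 7: W ∈ {4, 5, 6, 2}. In that subpopulation T = 15, 13, 11, 19, mean 14.5.
Difference = 18 − 14.5 = 3.5.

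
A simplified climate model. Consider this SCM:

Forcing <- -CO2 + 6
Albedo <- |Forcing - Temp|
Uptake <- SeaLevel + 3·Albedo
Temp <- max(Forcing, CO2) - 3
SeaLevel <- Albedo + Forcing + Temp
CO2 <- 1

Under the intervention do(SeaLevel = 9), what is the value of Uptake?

18

The intervention breaks the incoming arrows to SeaLevel: SeaLevel <- Albedo + Forcing + Temp no longer applies, and SeaLevel = 9.
Forcing = -CO2 + 6  [with CO2=1]  = 5
Temp = max(Forcing, CO2) - 3  [with Forcing=5, CO2=1]  = 2
Albedo = |Forcing - Temp|  [with Forcing=5, Temp=2]  = 3
Uptake = SeaLevel + 3·Albedo  [with SeaLevel=9, Albedo=3]  = 18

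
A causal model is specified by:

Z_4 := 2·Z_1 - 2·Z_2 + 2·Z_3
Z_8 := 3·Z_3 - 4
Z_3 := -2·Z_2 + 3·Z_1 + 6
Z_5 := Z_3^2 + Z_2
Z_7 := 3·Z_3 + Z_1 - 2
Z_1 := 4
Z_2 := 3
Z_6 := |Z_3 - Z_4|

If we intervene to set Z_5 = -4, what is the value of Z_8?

32

do(Z_5=-4) replaces the equation Z_5 := Z_3^2 + Z_2 with the constant Z_5 = -4.
Z_8 is not downstream of the intervention, so its value is determined by the original equations.
Z_3 = -2·Z_2 + 3·Z_1 + 6  [with Z_2=3, Z_1=4]  = 12
Z_8 = 3·Z_3 - 4  [with Z_3=12]  = 32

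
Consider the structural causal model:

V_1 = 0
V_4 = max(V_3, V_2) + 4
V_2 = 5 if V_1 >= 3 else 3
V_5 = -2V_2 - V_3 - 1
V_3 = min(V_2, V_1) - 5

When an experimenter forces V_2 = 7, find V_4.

Under do(V_2=7), the mechanism V_2 = 5 if V_1 >= 3 else 3 is discarded; V_2 is fixed at 7.
V_3 = min(V_2, V_1) - 5  [with V_2=7, V_1=0]  = -5
V_4 = max(V_3, V_2) + 4  [with V_3=-5, V_2=7]  = 11

11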